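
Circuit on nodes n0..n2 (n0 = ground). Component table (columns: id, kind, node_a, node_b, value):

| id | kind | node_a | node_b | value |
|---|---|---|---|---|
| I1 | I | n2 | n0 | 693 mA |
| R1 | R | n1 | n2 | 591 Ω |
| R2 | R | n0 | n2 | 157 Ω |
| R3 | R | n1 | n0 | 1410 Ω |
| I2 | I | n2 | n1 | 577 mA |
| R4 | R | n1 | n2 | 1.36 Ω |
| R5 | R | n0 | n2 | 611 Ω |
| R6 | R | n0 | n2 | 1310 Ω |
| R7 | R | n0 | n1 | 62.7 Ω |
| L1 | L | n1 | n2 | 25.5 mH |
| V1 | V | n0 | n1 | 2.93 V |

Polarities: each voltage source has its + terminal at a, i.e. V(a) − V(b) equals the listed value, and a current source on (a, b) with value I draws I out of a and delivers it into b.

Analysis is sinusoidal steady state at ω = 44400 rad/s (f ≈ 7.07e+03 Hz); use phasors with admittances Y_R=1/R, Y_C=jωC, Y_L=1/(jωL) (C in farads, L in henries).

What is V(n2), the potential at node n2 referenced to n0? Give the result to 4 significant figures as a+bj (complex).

-4.599-0.001976j V

MNA unknowns: 2 node voltages V₁..V_2 plus 1 source current (V1)
I1: z[2]−=0.693, z[0]+=0.693
R1: Y=0.001692+0.000j on G[1,2]
R2: Y=0.006369+0.000j on G[0,2]
R3: Y=0.0007092+0.000j on G[1,0]
I2: z[2]−=0.577, z[1]+=0.577
R4: Y=0.7353+0.000j on G[1,2]
R5: Y=0.001637+0.000j on G[0,2]
R6: Y=0.0007634+0.000j on G[0,2]
R7: Y=0.01595+0.000j on G[0,1]
L1: Y=0.000-0.0008832j on G[1,2]
V1: row V0−V1=2.93, i_V1 at 0,1
solve → V1=-2.930+0.000j, V2=-4.599-0.001976j
aux → i_V1=0.6039-1.733e-05j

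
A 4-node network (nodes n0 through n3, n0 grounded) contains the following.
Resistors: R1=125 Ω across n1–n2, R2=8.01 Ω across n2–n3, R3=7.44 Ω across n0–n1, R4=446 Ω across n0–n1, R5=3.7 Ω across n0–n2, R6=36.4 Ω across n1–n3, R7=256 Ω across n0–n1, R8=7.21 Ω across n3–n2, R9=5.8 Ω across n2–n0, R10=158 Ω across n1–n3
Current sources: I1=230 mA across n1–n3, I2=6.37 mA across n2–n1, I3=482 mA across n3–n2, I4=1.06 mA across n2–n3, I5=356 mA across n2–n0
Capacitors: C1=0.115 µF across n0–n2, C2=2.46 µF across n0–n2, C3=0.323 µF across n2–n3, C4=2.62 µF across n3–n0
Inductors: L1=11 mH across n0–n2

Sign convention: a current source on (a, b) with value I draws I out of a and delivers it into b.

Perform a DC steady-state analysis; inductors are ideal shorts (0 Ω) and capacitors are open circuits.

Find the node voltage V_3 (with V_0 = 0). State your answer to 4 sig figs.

MNA unknowns: 3 node voltages V₁..V_3 plus 1 source current (L1)
R1: Y=0.008000 on G[1,2]
R2: Y=0.1248 on G[2,3]
R3: Y=0.1344 on G[0,1]
R4: Y=0.002242 on G[0,1]
R5: Y=0.2703 on G[0,2]
I1: z[1]−=0.23, z[3]+=0.23
C1: Y=0.000 on G[0,2]
R6: Y=0.02747 on G[1,3]
C2: Y=0.000 on G[0,2]
C3: Y=0.000 on G[2,3]
R7: Y=0.003906 on G[0,1]
R8: Y=0.1387 on G[3,2]
R9: Y=0.1724 on G[2,0]
C4: Y=0.000 on G[3,0]
R10: Y=0.006329 on G[1,3]
I2: z[2]−=0.00637, z[1]+=0.00637
I3: z[3]−=0.482, z[2]+=0.482
I4: z[2]−=0.00106, z[3]+=0.00106
L1: row V0−V2=0, i_L1 at 0,2
I5: z[2]−=0.356, z[0]+=0.356
solve → V1=-1.413, V2=0.000, V3=-1.005
aux → i_L1=0.1575

-1.005 V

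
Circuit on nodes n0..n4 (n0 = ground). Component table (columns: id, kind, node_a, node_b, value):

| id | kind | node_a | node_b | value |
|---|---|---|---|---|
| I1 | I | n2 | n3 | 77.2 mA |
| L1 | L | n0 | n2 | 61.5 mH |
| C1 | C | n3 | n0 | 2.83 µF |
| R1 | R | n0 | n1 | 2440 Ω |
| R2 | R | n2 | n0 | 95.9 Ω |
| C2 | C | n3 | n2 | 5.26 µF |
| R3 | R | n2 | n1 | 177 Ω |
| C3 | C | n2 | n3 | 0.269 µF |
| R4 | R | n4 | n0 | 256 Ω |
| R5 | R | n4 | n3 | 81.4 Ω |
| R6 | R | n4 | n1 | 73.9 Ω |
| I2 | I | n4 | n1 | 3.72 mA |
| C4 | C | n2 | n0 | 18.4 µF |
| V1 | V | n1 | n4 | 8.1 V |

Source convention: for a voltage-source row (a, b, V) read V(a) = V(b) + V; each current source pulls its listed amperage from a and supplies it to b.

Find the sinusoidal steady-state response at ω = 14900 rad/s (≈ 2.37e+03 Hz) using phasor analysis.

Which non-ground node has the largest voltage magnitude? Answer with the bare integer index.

1

Apply KCL at each of the 4 non-ground nodes and solve the resulting linear system.
Node n1: branches {R1, R3, R6, I2, V1} → V_1 = 5.903-0.1995j
Node n2: branches {I1, L1, R2, C2, R3, C3, C4} → V_2 = -0.0008413+0.03575j
Node n3: branches {I1, C1, C2, C3, R5} → V_3 = 0.01703-0.3778j
Node n4: branches {R4, R5, R6, I2, V1} → V_4 = -2.197-0.1995j
Source currents: i(V1)=-0.1417+0.001411j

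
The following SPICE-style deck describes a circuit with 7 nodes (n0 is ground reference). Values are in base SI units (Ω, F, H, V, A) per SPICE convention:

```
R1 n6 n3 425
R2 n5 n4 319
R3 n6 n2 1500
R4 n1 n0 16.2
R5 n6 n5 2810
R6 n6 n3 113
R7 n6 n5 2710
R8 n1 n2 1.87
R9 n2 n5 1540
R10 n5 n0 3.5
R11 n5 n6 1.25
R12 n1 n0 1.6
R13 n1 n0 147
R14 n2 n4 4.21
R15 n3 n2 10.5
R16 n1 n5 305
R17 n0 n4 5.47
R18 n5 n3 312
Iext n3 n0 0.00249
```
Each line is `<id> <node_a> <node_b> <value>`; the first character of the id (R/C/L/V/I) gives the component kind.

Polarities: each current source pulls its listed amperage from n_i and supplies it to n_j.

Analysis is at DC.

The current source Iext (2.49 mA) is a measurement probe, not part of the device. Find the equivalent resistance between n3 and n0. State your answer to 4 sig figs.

R_eq = 11.02 Ω

Element admittances at DC:
  Y(R1) = 0.002353 S between n6,n3
  Y(R2) = 0.003135 S between n5,n4
  Y(R3) = 0.0006667 S between n6,n2
  Y(R4) = 0.06173 S between n1,n0
  Y(R5) = 0.0003559 S between n6,n5
  Y(R6) = 0.008850 S between n6,n3
  Y(R7) = 0.0003690 S between n6,n5
  Y(R8) = 0.5348 S between n1,n2
  Y(R9) = 0.0006494 S between n2,n5
  Y(R10) = 0.2857 S between n5,n0
  Y(R11) = 0.8000 S between n5,n6
  Y(R12) = 0.6250 S between n1,n0
  Y(R13) = 0.006803 S between n1,n0
  Y(R14) = 0.2375 S between n2,n4
  Y(R15) = 0.09524 S between n3,n2
  Y(R16) = 0.003279 S between n1,n5
  Y(R17) = 0.1828 S between n0,n4
  Y(R18) = 0.003205 S between n5,n3
  Iext: injects 0.00249 A into n0 (from n3)
Assemble and solve the 6×6 MNA system:
  V(n1)=-0.002263  V(n2)=-0.005205  V(n3)=-0.02744  V(n4)=-0.002929  V(n5)=-0.001347  V(n6)=-0.001710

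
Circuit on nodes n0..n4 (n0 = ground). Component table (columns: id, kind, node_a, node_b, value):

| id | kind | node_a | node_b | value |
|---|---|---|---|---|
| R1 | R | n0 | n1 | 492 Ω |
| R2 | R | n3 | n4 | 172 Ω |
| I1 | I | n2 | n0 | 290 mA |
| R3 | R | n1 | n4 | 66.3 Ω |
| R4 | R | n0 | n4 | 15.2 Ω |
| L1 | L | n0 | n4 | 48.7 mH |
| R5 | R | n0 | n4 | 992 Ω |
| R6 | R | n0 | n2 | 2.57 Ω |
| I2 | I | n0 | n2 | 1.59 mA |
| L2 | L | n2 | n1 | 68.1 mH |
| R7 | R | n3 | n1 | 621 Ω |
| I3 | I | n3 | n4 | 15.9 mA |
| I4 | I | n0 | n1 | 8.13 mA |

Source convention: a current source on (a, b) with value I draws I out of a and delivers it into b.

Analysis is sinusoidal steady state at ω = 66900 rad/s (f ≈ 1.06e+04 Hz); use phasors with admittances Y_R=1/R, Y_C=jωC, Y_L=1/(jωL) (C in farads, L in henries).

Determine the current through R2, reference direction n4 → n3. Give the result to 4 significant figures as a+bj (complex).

Element admittances at ω=66900 rad/s:
  Y(R1) = 0.002033+0.000j S between n0,n1
  Y(R2) = 0.005814+0.000j S between n3,n4
  I1: injects 0.29 A into n0 (from n2)
  Y(R3) = 0.01508+0.000j S between n1,n4
  Y(R4) = 0.06579+0.000j S between n0,n4
  Y(L1) = 0.000-0.0003069j S between n0,n4
  Y(R5) = 0.001008+0.000j S between n0,n4
  Y(R6) = 0.3891+0.000j S between n0,n2
  I2: injects 0.00159 A into n2 (from n0)
  Y(L2) = 0.000-0.0002195j S between n2,n1
  Y(R7) = 0.001610+0.000j S between n3,n1
  I3: injects 0.0159 A into n4 (from n3)
  I4: injects 0.00813 A into n1 (from n0)
Assemble and solve the 4×4 MNA system:
  V(n1)=0.3532+0.01628j  V(n2)=-0.7412-0.0006173j  V(n3)=-1.978+0.006359j  V(n4)=0.1109+0.003610j

0.01215-1.598e-05j A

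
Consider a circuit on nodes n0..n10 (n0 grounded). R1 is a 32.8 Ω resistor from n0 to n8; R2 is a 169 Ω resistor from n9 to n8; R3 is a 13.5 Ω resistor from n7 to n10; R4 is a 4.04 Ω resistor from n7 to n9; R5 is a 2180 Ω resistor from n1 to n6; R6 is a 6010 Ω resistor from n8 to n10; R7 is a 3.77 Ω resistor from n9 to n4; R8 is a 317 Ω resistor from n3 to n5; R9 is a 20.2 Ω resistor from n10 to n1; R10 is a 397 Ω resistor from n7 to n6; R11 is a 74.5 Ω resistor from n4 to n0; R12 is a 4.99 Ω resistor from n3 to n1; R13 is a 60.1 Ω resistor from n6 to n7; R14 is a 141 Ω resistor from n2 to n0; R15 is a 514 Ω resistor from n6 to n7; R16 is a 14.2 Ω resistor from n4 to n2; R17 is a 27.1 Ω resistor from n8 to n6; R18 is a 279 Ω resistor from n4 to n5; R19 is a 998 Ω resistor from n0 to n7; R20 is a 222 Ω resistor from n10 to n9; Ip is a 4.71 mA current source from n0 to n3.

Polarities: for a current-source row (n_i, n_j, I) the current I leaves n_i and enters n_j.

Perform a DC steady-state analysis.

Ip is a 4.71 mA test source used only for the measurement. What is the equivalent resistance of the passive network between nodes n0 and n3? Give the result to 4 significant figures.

R_eq = 67.63 Ω

Apply KCL at each of the 10 non-ground nodes and solve the resulting linear system.
Node n1: branches {R5, R9, R12} → V_1 = 0.2966
Node n2: branches {R14, R16} → V_2 = 0.1235
Node n3: branches {R8, R12, Ip} → V_3 = 0.3185
Node n4: branches {R7, R11, R16, R18} → V_4 = 0.1360
Node n5: branches {R8, R18} → V_5 = 0.2214
Node n6: branches {R5, R10, R13, R15, R17} → V_6 = 0.09682
Node n7: branches {R3, R4, R10, R13, R15, R19} → V_7 = 0.1555
Node n8: branches {R1, R2, R6, R17} → V_8 = 0.06078
Node n9: branches {R2, R4, R7, R20} → V_9 = 0.1450
Node n10: branches {R3, R6, R9, R20} → V_10 = 0.2095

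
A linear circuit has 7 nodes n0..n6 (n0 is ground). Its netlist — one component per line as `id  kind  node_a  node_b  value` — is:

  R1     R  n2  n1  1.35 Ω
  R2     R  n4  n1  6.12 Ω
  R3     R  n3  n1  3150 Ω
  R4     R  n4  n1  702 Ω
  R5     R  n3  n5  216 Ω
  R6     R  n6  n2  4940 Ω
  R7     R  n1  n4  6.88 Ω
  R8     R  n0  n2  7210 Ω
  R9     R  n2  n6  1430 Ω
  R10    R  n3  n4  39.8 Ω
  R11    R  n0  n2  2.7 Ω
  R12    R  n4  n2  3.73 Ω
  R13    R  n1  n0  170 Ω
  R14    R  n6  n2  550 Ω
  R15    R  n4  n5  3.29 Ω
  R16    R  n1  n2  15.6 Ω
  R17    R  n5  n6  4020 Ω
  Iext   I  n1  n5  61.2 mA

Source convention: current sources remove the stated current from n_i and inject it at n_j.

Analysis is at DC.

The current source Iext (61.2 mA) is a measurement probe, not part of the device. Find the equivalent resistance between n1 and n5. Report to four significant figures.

R_eq = 5.196 Ω

Apply KCL at each of the 6 non-ground nodes and solve the resulting linear system.
Node n1: branches {R1, R2, R3, R4, R7, R13, R16, Iext} → V_1 = -0.02928
Node n2: branches {R1, R6, R8, R9, R11, R12, R14, R16} → V_2 = 0.0004648
Node n3: branches {R3, R5, R10} → V_3 = 0.1195
Node n4: branches {R2, R4, R7, R10, R12, R15} → V_4 = 0.09015
Node n5: branches {R5, R15, R17, Iext} → V_5 = 0.2887
Node n6: branches {R6, R9, R14, R17} → V_6 = 0.02462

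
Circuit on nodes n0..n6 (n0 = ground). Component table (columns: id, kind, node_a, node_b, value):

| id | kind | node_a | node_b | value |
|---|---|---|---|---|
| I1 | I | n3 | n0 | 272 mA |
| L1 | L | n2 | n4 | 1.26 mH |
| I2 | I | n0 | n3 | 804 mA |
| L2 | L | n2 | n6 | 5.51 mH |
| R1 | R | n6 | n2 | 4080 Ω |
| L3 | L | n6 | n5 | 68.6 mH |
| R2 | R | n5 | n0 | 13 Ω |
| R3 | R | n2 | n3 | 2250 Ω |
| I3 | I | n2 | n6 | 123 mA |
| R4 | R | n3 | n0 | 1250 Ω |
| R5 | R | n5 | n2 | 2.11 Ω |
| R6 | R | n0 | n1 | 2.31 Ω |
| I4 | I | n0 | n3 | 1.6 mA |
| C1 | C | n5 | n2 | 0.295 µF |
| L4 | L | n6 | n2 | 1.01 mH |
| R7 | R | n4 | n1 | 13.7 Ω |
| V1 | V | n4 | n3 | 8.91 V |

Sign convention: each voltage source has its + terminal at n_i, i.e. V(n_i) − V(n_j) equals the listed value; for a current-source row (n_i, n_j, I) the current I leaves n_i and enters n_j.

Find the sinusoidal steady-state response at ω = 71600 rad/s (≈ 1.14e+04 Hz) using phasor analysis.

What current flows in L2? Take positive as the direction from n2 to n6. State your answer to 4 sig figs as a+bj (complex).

-0.01882+0.0002769j A

Element admittances at ω=71600 rad/s:
  I1: injects 0.272 A into n0 (from n3)
  Y(L1) = 0.000-0.01108j S between n2,n4
  I2: injects 0.804 A into n3 (from n0)
  Y(L2) = 0.000-0.002535j S between n2,n6
  Y(R1) = 0.0002451+0.000j S between n6,n2
  Y(L3) = 0.000-0.0002036j S between n6,n5
  Y(R2) = 0.07692+0.000j S between n5,n0
  Y(R3) = 0.0004444+0.000j S between n2,n3
  I3: injects 0.123 A into n6 (from n2)
  Y(R4) = 0.0008000+0.000j S between n3,n0
  Y(R5) = 0.4739+0.000j S between n5,n2
  Y(R6) = 0.4329+0.000j S between n0,n1
  I4: injects 0.0016 A into n3 (from n0)
  Y(C1) = 0.000+0.02112j S between n5,n2
  Y(L4) = 0.000-0.01383j S between n6,n2
  Y(R7) = 0.07299+0.000j S between n4,n1
  V1: constraint V(n4)−V(n3) = 8.91
Assemble and solve the 7×7 MNA system:
  V(n1)=1.169+0.1916j  V(n2)=0.4161-1.272j  V(n3)=-0.8094+1.328j  V(n4)=8.101+1.328j  V(n5)=0.3676-1.092j  V(n6)=0.5254+6.153j
  i(V1)=-0.5348+0.002218j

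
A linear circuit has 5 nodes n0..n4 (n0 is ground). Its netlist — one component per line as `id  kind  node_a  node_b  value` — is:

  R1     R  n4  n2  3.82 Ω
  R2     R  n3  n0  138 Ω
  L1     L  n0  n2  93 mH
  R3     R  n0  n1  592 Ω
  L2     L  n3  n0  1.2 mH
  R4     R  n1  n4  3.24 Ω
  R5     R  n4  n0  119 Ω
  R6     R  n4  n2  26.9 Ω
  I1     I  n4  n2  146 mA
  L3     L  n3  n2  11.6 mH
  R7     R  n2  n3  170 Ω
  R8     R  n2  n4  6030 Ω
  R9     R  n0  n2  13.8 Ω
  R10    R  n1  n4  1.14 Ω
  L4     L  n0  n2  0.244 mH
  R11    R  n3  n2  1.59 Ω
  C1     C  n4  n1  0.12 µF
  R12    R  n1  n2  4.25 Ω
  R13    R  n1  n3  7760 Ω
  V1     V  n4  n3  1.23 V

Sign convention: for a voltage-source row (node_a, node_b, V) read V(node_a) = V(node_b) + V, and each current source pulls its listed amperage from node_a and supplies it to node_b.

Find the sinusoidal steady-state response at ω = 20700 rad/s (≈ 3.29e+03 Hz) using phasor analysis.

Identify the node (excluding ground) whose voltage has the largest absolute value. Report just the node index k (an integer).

Element admittances at ω=20700 rad/s:
  Y(R1) = 0.2618+0.000j S between n4,n2
  Y(R2) = 0.007246+0.000j S between n3,n0
  Y(L1) = 0.000-0.0005195j S between n0,n2
  Y(R3) = 0.001689+0.000j S between n0,n1
  Y(L2) = 0.000-0.04026j S between n3,n0
  Y(R4) = 0.3086+0.000j S between n1,n4
  Y(R5) = 0.008403+0.000j S between n4,n0
  Y(R6) = 0.03717+0.000j S between n4,n2
  I1: injects 0.146 A into n2 (from n4)
  Y(L3) = 0.000-0.004165j S between n3,n2
  Y(R7) = 0.005882+0.000j S between n2,n3
  Y(R8) = 0.0001658+0.000j S between n2,n4
  Y(R9) = 0.07246+0.000j S between n0,n2
  Y(R10) = 0.8772+0.000j S between n1,n4
  Y(L4) = 0.000-0.1980j S between n0,n2
  Y(R11) = 0.6289+0.000j S between n3,n2
  Y(C1) = 0.000+0.002484j S between n4,n1
  Y(R12) = 0.2353+0.000j S between n1,n2
  Y(R13) = 0.0001289+0.000j S between n1,n3
  V1: constraint V(n4)−V(n3) = 1.23
Assemble and solve the 5×5 MNA system:
  V(n1)=0.5657-0.05391j  V(n2)=0.09761-0.03582j  V(n3)=-0.5705-0.05777j  V(n4)=0.6595-0.05777j
  i(V1)=-0.4308+0.01140j

4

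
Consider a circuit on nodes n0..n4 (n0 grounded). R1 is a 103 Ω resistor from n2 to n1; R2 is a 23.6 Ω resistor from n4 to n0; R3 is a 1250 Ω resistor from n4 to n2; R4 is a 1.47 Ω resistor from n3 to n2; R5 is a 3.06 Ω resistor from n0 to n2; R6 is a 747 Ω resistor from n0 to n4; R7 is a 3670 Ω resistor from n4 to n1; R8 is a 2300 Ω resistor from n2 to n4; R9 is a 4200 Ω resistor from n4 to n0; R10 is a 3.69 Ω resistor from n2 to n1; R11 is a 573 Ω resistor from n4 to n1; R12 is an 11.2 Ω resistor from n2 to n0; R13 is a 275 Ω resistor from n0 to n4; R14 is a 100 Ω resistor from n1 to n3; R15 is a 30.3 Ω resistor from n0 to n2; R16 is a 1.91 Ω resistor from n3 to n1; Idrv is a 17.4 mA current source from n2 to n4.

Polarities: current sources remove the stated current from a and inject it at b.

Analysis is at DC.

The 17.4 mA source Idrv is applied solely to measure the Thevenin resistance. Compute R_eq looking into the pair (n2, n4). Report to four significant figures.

Element admittances at DC:
  Y(R1) = 0.009709 S between n2,n1
  Y(R2) = 0.04237 S between n4,n0
  Y(R3) = 0.0008000 S between n4,n2
  Y(R4) = 0.6803 S between n3,n2
  Y(R5) = 0.3268 S between n0,n2
  Y(R6) = 0.001339 S between n0,n4
  Y(R7) = 0.0002725 S between n4,n1
  Y(R8) = 0.0004348 S between n2,n4
  Y(R9) = 0.0002381 S between n4,n0
  Y(R10) = 0.2710 S between n2,n1
  Y(R11) = 0.001745 S between n4,n1
  Y(R12) = 0.08929 S between n2,n0
  Y(R13) = 0.003636 S between n0,n4
  Y(R14) = 0.01000 S between n1,n3
  Y(R15) = 0.03300 S between n0,n2
  Y(R16) = 0.5236 S between n3,n1
  Idrv: injects 0.0174 A into n4 (from n2)
Assemble and solve the 4×4 MNA system:
  V(n1)=-0.03472  V(n2)=-0.03603  V(n3)=-0.03545  V(n4)=0.3400

R_eq = 21.61 Ω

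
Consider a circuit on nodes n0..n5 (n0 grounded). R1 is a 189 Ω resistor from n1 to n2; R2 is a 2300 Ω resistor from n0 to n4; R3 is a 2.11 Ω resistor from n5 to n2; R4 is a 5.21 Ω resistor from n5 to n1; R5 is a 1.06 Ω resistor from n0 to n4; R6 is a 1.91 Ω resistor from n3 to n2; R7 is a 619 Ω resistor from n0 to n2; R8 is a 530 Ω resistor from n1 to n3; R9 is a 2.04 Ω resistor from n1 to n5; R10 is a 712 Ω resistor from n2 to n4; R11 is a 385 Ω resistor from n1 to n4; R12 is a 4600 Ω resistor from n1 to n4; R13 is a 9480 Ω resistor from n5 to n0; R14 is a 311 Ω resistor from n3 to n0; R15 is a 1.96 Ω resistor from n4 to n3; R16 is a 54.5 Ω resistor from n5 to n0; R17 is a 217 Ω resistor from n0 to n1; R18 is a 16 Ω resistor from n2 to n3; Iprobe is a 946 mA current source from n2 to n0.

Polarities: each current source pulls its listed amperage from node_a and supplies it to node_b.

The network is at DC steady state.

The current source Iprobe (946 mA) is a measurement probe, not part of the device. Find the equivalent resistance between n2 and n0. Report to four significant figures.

MNA unknowns: 5 node voltages V₁..V_5
R1: Y=0.005291 on G[1,2]
R2: Y=0.0004348 on G[0,4]
R3: Y=0.4739 on G[5,2]
R4: Y=0.1919 on G[5,1]
R5: Y=0.9434 on G[0,4]
R6: Y=0.5236 on G[3,2]
R7: Y=0.001616 on G[0,2]
R8: Y=0.001887 on G[1,3]
R9: Y=0.4902 on G[1,5]
R10: Y=0.001404 on G[2,4]
R11: Y=0.002597 on G[1,4]
R12: Y=0.0002174 on G[1,4]
R13: Y=0.0001055 on G[5,0]
R14: Y=0.003215 on G[3,0]
R15: Y=0.5102 on G[4,3]
R16: Y=0.01835 on G[5,0]
R17: Y=0.004608 on G[0,1]
R18: Y=0.06250 on G[2,3]
Iprobe: z[2]−=0.946, z[0]+=0.946
solve → V1=-3.719, V2=-3.958, V3=-2.527, V4=-0.8953, V5=-3.757

R_eq = 4.184 Ω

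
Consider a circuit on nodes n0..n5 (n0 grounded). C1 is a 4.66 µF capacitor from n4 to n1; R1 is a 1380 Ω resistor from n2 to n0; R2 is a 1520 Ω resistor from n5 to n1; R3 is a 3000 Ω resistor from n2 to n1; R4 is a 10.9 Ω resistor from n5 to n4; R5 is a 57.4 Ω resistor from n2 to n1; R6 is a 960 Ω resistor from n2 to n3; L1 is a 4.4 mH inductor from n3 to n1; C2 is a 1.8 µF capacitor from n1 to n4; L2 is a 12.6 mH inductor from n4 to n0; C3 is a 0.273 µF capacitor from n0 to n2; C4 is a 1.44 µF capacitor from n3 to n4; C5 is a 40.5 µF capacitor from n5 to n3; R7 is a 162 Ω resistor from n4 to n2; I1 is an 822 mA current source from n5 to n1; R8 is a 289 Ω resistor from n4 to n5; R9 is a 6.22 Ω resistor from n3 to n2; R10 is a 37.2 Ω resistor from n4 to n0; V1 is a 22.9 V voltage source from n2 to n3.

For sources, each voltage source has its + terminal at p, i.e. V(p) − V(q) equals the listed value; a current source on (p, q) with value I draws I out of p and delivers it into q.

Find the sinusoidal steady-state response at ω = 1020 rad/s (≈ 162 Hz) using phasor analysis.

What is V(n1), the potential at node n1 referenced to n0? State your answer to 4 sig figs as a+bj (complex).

0.03310-8.307j V

MNA unknowns: 5 node voltages V₁..V_5 plus 1 source current (V1)
C1: Y=0.000+0.004753j on G[4,1]
R1: Y=0.0007246+0.000j on G[2,0]
R2: Y=0.0006579+0.000j on G[5,1]
R3: Y=0.0003333+0.000j on G[2,1]
R4: Y=0.09174+0.000j on G[5,4]
R5: Y=0.01742+0.000j on G[2,1]
R6: Y=0.001042+0.000j on G[2,3]
L1: Y=0.000-0.2228j on G[3,1]
C2: Y=0.000+0.001836j on G[1,4]
L2: Y=0.000-0.07781j on G[4,0]
C3: Y=0.000+0.0002785j on G[0,2]
C4: Y=0.000+0.001469j on G[3,4]
C5: Y=0.000+0.04131j on G[5,3]
R7: Y=0.006173+0.000j on G[4,2]
I1: z[5]−=0.822, z[1]+=0.822
R8: Y=0.003460+0.000j on G[4,5]
R9: Y=0.1608+0.000j on G[3,2]
R10: Y=0.02688+0.000j on G[4,0]
V1: row V2−V3=22.9, i_V1 at 2,3
solve → V1=0.03310-8.307j, V2=22.54-13.54j, V3=-0.3621-13.54j, V4=-0.1204-0.2168j, V5=-2.566+0.6775j
aux → i_V1=-4.265+0.1788j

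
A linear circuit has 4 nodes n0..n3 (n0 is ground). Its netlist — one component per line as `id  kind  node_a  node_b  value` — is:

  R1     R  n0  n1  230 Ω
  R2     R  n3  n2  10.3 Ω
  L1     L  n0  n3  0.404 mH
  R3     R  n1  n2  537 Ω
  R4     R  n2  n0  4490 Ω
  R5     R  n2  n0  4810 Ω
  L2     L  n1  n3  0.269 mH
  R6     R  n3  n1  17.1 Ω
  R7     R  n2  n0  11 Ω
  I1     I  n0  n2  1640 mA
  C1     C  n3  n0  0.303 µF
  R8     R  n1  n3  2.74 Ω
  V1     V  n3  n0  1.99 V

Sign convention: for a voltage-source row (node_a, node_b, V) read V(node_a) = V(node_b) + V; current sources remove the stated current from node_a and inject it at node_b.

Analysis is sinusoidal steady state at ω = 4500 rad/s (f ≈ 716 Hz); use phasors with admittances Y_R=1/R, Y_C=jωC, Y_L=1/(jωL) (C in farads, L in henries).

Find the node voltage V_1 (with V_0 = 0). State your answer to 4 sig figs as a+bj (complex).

1.993+0.005353j V

Apply KCL at each of the 3 non-ground nodes and solve the resulting linear system.
Node n1: branches {R1, R3, L2, R6, R8} → V_1 = 1.993+0.005353j
Node n2: branches {R2, R3, R4, R5, R7, I1} → V_2 = 9.653+5.239e-05j
Node n3: branches {R2, L1, L2, R6, C1, R8, V1} → V_3 = 1.990+0.000j
Source currents: i(V1)=0.7496+1.092j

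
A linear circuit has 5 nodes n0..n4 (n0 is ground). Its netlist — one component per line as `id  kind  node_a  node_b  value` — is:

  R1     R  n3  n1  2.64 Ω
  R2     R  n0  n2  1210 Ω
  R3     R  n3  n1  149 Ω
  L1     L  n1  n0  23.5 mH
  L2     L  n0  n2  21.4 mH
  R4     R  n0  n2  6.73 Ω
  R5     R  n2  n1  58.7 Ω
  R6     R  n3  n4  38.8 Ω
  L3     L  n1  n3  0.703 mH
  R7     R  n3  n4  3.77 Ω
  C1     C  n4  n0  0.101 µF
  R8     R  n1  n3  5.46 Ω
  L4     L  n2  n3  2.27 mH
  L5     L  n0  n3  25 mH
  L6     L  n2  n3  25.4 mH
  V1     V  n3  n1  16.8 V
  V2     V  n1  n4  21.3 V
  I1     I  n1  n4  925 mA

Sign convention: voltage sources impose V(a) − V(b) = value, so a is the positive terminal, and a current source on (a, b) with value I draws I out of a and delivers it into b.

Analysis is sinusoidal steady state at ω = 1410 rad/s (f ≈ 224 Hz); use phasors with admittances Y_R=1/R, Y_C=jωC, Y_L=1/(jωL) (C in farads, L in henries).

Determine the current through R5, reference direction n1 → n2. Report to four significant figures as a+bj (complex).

Apply KCL at each of the 4 non-ground nodes and solve the resulting linear system.
Node n1: branches {R1, R3, L1, R5, L3, R8, V1, V2, I1} → V_1 = -14.64-1.284j
Node n2: branches {R2, L2, R4, R5, L4, L6} → V_2 = 1.009-2.288j
Node n3: branches {R1, R3, R6, L3, R7, R8, L4, L5, L6, V1} → V_3 = 2.162-1.284j
Node n4: branches {R6, R7, C1, V2, I1} → V_4 = -35.94-1.284j
Source currents: i(V1)=-20.95+17.40j, i(V2)=-12.01-0.005118j

-0.2666+0.01710j A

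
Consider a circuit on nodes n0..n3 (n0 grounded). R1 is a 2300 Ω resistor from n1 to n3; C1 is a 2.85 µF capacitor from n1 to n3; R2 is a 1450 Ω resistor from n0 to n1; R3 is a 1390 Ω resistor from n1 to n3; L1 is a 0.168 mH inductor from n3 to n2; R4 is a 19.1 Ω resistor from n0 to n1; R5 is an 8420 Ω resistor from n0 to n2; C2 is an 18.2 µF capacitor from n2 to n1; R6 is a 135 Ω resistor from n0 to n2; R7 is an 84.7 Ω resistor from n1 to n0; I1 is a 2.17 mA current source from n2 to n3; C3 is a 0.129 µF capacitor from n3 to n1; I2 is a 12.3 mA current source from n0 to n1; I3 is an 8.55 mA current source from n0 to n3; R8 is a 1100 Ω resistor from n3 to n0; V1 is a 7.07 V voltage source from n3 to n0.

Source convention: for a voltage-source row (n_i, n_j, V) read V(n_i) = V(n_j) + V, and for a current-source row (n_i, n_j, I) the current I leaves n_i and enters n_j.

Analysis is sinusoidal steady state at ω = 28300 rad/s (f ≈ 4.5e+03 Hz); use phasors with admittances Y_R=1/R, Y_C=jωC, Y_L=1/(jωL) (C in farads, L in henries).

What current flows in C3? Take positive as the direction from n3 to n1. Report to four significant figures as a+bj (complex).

MNA unknowns: 3 node voltages V₁..V_3 plus 1 source current (V1)
R1: Y=0.0004348+0.000j on G[1,3]
C1: Y=0.000+0.08065j on G[1,3]
R2: Y=0.0006897+0.000j on G[0,1]
R3: Y=0.0007194+0.000j on G[1,3]
L1: Y=0.000-0.2103j on G[3,2]
R4: Y=0.05236+0.000j on G[0,1]
R5: Y=0.0001188+0.000j on G[0,2]
C2: Y=0.000+0.5151j on G[2,1]
R6: Y=0.007407+0.000j on G[0,2]
R7: Y=0.01181+0.000j on G[1,0]
I1: z[2]−=0.00217, z[3]+=0.00217
C3: Y=0.000+0.003651j on G[3,1]
I2: z[0]−=0.0123, z[1]+=0.0123
I3: z[0]−=0.00855, z[3]+=0.00855
R8: Y=0.0009091+0.000j on G[3,0]
V1: row V3−V0=7.07, i_V1 at 3,0
solve → V1=6.494-1.808j, V2=6.168-2.896j, V3=7.070+0.000j
aux → i_V1=-0.4532+0.1390j

-0.006600+0.002102j A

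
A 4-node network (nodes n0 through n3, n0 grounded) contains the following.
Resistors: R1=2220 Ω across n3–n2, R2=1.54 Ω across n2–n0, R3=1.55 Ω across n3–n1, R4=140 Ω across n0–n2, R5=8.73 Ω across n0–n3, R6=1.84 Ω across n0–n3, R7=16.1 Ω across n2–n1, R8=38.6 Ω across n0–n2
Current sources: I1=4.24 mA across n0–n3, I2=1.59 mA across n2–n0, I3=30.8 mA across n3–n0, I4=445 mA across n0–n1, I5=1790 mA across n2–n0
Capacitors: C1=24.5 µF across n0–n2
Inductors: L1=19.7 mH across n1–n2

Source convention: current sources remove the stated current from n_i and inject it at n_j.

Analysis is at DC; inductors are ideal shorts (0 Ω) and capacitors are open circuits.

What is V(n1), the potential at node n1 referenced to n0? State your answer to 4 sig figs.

Apply KCL at each of the 3 non-ground nodes and solve the resulting linear system.
Node n1: branches {R3, R7, L1, I4} → V_1 = -1.349
Node n2: branches {R1, R2, R4, I2, R7, R8, C1, L1, I5} → V_2 = -1.349
Node n3: branches {R1, R3, R5, I1, R6, I3} → V_3 = -0.6882
Source currents: i(L1)=0.8710

-1.349 V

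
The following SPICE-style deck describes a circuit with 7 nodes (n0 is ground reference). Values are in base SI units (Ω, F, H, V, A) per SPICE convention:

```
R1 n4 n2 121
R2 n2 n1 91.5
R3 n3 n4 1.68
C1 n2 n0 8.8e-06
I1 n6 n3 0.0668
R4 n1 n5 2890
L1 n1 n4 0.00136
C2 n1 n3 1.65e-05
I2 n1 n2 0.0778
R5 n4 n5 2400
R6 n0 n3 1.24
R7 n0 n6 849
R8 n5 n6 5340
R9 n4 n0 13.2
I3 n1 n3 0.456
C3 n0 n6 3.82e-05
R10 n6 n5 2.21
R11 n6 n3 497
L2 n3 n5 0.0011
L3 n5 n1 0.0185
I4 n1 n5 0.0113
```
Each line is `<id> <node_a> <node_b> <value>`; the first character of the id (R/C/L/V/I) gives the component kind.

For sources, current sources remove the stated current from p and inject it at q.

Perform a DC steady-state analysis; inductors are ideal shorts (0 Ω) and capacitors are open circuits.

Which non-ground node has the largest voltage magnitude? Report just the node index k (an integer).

MNA unknowns: 6 node voltages V₁..V_6 plus 3 source currents (L1, L2, L3)
R1: Y=0.008264 on G[4,2]
R2: Y=0.01093 on G[2,1]
R3: Y=0.5952 on G[3,4]
C1: Y=0.000 on G[2,0]
I1: z[6]−=0.0668, z[3]+=0.0668
R4: Y=0.0003460 on G[1,5]
L1: row V1−V4=0, i_L1 at 1,4
C2: Y=0.000 on G[1,3]
I2: z[1]−=0.0778, z[2]+=0.0778
R5: Y=0.0004167 on G[4,5]
R6: Y=0.8065 on G[0,3]
R7: Y=0.001178 on G[0,6]
R8: Y=0.0001873 on G[5,6]
R9: Y=0.07576 on G[4,0]
I3: z[1]−=0.456, z[3]+=0.456
C3: Y=0.000 on G[0,6]
R10: Y=0.4525 on G[6,5]
R11: Y=0.002012 on G[6,3]
L2: row V3−V5=0, i_L2 at 3,5
L3: row V5−V1=0, i_L3 at 5,1
I4: z[1]−=0.0113, z[5]+=0.0113
solve → V1=0.0001954, V2=4.054, V3=0.0001954, V4=0.0001954, V5=0.0001954, V6=-0.1463
aux → i_L1=-0.03348, i_L2=0.5223, i_L3=0.4673

2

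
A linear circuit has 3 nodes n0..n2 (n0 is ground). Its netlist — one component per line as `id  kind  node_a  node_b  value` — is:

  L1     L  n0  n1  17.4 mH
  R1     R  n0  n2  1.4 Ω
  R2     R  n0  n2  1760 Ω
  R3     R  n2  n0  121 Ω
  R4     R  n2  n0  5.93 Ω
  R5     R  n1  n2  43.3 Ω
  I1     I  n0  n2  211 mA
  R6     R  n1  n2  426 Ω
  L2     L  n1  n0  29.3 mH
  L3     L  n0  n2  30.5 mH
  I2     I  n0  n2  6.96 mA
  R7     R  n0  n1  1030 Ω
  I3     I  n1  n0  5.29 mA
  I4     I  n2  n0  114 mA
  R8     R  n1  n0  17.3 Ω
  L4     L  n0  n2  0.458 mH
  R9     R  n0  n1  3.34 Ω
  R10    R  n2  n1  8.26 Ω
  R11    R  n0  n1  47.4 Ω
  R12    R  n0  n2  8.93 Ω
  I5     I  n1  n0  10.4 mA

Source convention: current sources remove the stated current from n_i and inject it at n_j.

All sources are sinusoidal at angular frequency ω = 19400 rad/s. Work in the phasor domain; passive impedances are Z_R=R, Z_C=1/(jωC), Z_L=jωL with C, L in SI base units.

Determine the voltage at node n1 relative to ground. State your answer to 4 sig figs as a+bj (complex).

MNA unknowns: 2 node voltages V₁..V_2
L1: Y=0.000-0.002962j on G[0,1]
R1: Y=0.7143+0.000j on G[0,2]
R2: Y=0.0005682+0.000j on G[0,2]
R3: Y=0.008264+0.000j on G[2,0]
R4: Y=0.1686+0.000j on G[2,0]
R5: Y=0.02309+0.000j on G[1,2]
I1: z[0]−=0.211, z[2]+=0.211
R6: Y=0.002347+0.000j on G[1,2]
L2: Y=0.000-0.001759j on G[1,0]
L3: Y=0.000-0.001690j on G[0,2]
I2: z[0]−=0.00696, z[2]+=0.00696
R7: Y=0.0009709+0.000j on G[0,1]
I3: z[1]−=0.00529, z[0]+=0.00529
I4: z[2]−=0.114, z[0]+=0.114
R8: Y=0.05780+0.000j on G[1,0]
L4: Y=0.000-0.1125j on G[0,2]
R9: Y=0.2994+0.000j on G[0,1]
R10: Y=0.1211+0.000j on G[2,1]
R11: Y=0.02110+0.000j on G[0,1]
R12: Y=0.1120+0.000j on G[0,2]
I5: z[1]−=0.0104, z[0]+=0.0104
solve → V1=-0.005114+0.002501j, V2=0.08882+0.009140j

-0.005114+0.002501j V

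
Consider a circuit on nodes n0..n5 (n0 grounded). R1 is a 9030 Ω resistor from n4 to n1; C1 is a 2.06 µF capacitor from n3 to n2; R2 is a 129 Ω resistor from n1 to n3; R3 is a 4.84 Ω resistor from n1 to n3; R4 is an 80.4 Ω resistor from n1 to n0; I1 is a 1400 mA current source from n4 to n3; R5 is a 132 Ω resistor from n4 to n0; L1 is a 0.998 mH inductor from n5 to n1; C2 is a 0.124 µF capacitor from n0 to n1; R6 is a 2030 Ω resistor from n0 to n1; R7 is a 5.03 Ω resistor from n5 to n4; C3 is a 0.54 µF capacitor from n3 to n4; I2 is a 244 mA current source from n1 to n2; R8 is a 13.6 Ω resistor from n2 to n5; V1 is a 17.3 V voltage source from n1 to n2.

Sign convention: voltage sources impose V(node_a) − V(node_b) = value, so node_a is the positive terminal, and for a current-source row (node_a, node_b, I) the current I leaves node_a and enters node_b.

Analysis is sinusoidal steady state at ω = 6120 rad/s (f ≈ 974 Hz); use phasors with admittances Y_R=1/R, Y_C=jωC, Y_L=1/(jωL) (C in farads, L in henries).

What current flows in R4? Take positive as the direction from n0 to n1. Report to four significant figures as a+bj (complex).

-0.06444-0.05499j A

Element admittances at ω=6120 rad/s:
  Y(R1) = 0.0001107+0.000j S between n4,n1
  Y(C1) = 0.000+0.01261j S between n3,n2
  Y(R2) = 0.007752+0.000j S between n1,n3
  Y(R3) = 0.2066+0.000j S between n1,n3
  Y(R4) = 0.01244+0.000j S between n1,n0
  I1: injects 1.4 A into n3 (from n4)
  Y(R5) = 0.007576+0.000j S between n4,n0
  Y(L1) = 0.000-0.1637j S between n5,n1
  Y(C2) = 0.000+0.0007589j S between n0,n1
  Y(R6) = 0.0004926+0.000j S between n0,n1
  Y(R7) = 0.1988+0.000j S between n5,n4
  Y(C3) = 0.000+0.003305j S between n3,n4
  I2: injects 0.244 A into n2 (from n1)
  Y(R8) = 0.07353+0.000j S between n2,n5
  V1: constraint V(n1)−V(n2) = 17.3
Assemble and solve the 6×6 MNA system:
  V(n1)=5.181+4.421j  V(n2)=-12.12+4.421j  V(n3)=11.78+2.705j  V(n4)=-8.400-8.065j  V(n5)=-1.507-8.715j
  i(V1)=-1.046+0.6646j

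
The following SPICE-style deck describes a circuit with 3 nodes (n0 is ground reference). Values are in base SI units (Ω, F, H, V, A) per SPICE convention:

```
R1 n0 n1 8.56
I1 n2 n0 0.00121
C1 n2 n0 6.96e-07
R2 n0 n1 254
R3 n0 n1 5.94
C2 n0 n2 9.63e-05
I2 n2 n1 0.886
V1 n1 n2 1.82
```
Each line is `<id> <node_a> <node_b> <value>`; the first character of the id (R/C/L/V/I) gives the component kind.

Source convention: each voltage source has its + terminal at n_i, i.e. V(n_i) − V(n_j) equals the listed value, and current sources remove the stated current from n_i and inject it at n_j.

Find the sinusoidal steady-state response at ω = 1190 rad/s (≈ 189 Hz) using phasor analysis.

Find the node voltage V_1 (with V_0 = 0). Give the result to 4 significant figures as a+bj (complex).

Element admittances at ω=1190 rad/s:
  Y(R1) = 0.1168+0.000j S between n0,n1
  I1: injects 0.00121 A into n0 (from n2)
  Y(C1) = 0.000+0.0008282j S between n2,n0
  Y(R2) = 0.003937+0.000j S between n0,n1
  Y(R3) = 0.1684+0.000j S between n0,n1
  Y(C2) = 0.000+0.1146j S between n0,n2
  I2: injects 0.886 A into n1 (from n2)
  V1: constraint V(n1)−V(n2) = 1.82
Assemble and solve the 3×3 MNA system:
  V(n1)=0.2466+0.6282j  V(n2)=-1.573+0.6282j
  i(V1)=0.8147-0.1816j

0.2466+0.6282j V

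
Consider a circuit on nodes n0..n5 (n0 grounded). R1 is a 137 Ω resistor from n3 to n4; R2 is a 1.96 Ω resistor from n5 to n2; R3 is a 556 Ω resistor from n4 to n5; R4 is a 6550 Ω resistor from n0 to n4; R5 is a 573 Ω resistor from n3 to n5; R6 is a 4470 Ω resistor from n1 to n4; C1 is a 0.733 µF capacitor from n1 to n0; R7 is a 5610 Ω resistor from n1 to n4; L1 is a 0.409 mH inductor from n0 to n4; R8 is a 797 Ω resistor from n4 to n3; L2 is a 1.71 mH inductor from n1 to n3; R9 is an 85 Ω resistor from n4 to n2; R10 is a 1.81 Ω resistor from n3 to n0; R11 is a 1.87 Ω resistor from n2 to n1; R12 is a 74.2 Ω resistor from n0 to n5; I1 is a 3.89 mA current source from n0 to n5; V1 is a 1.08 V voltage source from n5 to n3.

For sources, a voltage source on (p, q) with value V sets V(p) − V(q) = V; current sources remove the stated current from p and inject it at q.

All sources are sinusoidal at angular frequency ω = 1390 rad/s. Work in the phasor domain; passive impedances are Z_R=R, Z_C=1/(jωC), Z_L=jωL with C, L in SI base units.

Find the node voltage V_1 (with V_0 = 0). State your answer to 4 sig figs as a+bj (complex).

0.2654+0.4705j V

Apply KCL at each of the 5 non-ground nodes and solve the resulting linear system.
Node n1: branches {R6, C1, R7, L2, R11} → V_1 = 0.2654+0.4705j
Node n2: branches {R2, R9, R11} → V_2 = 0.6392+0.2356j
Node n3: branches {R1, R5, R8, L2, R10, V1} → V_3 = -0.03434-0.005401j
Node n4: branches {R1, R3, R4, R6, R7, L1, R8, R9} → V_4 = -0.001584+0.005258j
Node n5: branches {R2, R3, R5, R12, I1, V1} → V_5 = 1.046-0.005401j
Source currents: i(V1)=-0.2214+0.1230j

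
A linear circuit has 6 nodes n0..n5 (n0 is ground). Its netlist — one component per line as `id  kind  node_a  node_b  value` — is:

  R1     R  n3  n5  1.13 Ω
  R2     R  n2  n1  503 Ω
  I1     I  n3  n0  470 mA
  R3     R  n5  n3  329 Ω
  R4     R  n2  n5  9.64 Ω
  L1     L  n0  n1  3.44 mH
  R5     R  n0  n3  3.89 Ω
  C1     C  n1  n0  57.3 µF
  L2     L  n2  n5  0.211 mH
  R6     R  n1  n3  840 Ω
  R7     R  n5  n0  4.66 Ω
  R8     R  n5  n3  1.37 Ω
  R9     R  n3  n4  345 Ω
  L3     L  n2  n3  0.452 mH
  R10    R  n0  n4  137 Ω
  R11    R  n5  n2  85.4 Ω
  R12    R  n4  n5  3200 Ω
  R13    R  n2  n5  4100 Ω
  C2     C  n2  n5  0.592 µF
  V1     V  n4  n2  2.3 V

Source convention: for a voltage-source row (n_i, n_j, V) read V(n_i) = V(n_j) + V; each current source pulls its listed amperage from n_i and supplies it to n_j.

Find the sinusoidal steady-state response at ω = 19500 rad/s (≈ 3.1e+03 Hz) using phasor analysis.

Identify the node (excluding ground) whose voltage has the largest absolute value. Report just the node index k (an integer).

MNA unknowns: 5 node voltages V₁..V_5 plus 1 source current (V1)
R1: Y=0.8850+0.000j on G[3,5]
R2: Y=0.001988+0.000j on G[2,1]
I1: z[3]−=0.47, z[0]+=0.47
R3: Y=0.003040+0.000j on G[5,3]
R4: Y=0.1037+0.000j on G[2,5]
L1: Y=0.000-0.01491j on G[0,1]
R5: Y=0.2571+0.000j on G[0,3]
C1: Y=0.000+1.117j on G[1,0]
L2: Y=0.000-0.2430j on G[2,5]
R6: Y=0.001190+0.000j on G[1,3]
R7: Y=0.2146+0.000j on G[5,0]
R8: Y=0.7299+0.000j on G[5,3]
R9: Y=0.002899+0.000j on G[3,4]
L3: Y=0.000-0.1135j on G[2,3]
R10: Y=0.007299+0.000j on G[0,4]
R11: Y=0.01171+0.000j on G[5,2]
R12: Y=0.0003125+0.000j on G[4,5]
R13: Y=0.0002439+0.000j on G[2,5]
C2: Y=0.000+0.01154j on G[2,5]
V1: row V4−V2=2.3, i_V1 at 4,2
solve → V1=-5.655e-05+0.002942j, V2=-0.9948-0.02572j, V3=-1.064-0.001567j, V4=1.305-0.02572j, V5=-0.9454+0.003043j
aux → i_V1=-0.01710+0.0002667j

4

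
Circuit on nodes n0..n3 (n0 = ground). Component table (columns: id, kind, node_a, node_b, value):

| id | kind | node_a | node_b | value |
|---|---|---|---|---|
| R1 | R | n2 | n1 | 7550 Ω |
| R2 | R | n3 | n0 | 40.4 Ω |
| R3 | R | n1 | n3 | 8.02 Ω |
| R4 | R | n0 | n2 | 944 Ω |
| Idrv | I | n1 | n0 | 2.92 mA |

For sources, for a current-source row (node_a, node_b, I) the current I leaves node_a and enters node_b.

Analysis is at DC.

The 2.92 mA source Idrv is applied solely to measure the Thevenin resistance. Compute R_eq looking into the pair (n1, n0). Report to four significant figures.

R_eq = 48.15 Ω

Element admittances at DC:
  Y(R1) = 0.0001325 S between n2,n1
  Y(R2) = 0.02475 S between n3,n0
  Y(R3) = 0.1247 S between n1,n3
  Y(R4) = 0.001059 S between n0,n2
  Idrv: injects 0.00292 A into n0 (from n1)
Assemble and solve the 3×3 MNA system:
  V(n1)=-0.1406  V(n2)=-0.01562  V(n3)=-0.1173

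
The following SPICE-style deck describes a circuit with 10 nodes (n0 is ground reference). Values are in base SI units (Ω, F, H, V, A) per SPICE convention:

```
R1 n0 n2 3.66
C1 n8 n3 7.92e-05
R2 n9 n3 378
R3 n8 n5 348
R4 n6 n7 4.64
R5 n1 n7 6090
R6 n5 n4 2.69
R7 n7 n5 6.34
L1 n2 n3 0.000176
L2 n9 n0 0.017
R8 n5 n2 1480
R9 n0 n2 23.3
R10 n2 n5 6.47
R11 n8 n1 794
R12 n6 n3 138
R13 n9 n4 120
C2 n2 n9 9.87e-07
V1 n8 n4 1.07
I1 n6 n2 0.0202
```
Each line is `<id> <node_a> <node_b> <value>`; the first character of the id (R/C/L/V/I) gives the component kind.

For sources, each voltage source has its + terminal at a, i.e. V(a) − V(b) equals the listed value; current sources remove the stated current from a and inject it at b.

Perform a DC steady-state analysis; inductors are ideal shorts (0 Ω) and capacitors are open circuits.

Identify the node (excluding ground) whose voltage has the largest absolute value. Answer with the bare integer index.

8

Element admittances at DC:
  Y(R1) = 0.2732 S between n0,n2
  Y(C1) = 0.000 S between n8,n3
  Y(R2) = 0.002646 S between n9,n3
  Y(R3) = 0.002874 S between n8,n5
  Y(R4) = 0.2155 S between n6,n7
  Y(R5) = 0.0001642 S between n1,n7
  Y(R6) = 0.3717 S between n5,n4
  Y(R7) = 0.1577 S between n7,n5
  L1: short n2↔n3 (DC inductor)
  L2: short n9↔n0 (DC inductor)
  Y(R8) = 0.0006757 S between n5,n2
  Y(R9) = 0.04292 S between n0,n2
  Y(R10) = 0.1546 S between n2,n5
  Y(R11) = 0.001259 S between n8,n1
  Y(R12) = 0.007246 S between n6,n3
  Y(R13) = 0.008333 S between n9,n4
  Y(C2) = 0.000 S between n2,n9
  V1: constraint V(n8)−V(n4) = 1.07
  I1: injects 0.0202 A into n2 (from n6)
Assemble and solve the 12×12 MNA system:
  V(n1)=0.8213  V(n2)=0.002953  V(n3)=0.002953  V(n4)=-0.1130  V(n5)=-0.1068  V(n6)=-0.3032  V(n7)=-0.2197  V(n8)=0.9570  V(n9)=0.000
  i(L1)=0.002226  i(L2)=-0.0009336  i(V1)=-0.003228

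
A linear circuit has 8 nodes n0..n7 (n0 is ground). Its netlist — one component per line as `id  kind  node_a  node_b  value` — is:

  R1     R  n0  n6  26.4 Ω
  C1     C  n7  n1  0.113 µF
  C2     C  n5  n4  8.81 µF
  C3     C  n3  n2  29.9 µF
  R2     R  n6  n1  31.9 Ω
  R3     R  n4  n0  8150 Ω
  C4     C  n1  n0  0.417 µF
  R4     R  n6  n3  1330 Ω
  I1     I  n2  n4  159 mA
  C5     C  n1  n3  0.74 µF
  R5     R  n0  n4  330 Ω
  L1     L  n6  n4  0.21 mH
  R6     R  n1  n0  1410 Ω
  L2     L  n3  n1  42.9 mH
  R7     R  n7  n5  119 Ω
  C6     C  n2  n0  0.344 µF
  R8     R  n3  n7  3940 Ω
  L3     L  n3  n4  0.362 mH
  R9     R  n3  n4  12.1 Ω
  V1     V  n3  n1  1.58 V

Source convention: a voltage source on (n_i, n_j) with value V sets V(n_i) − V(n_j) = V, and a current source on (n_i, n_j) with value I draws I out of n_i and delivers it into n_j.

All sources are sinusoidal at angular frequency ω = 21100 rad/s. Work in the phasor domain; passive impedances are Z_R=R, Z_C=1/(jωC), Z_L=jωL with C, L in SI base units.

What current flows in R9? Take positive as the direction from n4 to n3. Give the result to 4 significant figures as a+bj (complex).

MNA unknowns: 7 node voltages V₁..V_7 plus 1 source current (V1)
R1: Y=0.03788+0.000j on G[0,6]
C1: Y=0.000+0.002384j on G[7,1]
C2: Y=0.000+0.1859j on G[5,4]
C3: Y=0.000+0.6309j on G[3,2]
R2: Y=0.03135+0.000j on G[6,1]
R3: Y=0.0001227+0.000j on G[4,0]
C4: Y=0.000+0.008799j on G[1,0]
R4: Y=0.0007519+0.000j on G[6,3]
I1: z[2]−=0.159, z[4]+=0.159
C5: Y=0.000+0.01561j on G[1,3]
R5: Y=0.003030+0.000j on G[0,4]
L1: Y=0.000-0.2257j on G[6,4]
R6: Y=0.0007092+0.000j on G[1,0]
L2: Y=0.000-0.001105j on G[3,1]
R7: Y=0.008403+0.000j on G[7,5]
C6: Y=0.000+0.007258j on G[2,0]
R8: Y=0.0002538+0.000j on G[3,7]
L3: Y=0.000-0.1309j on G[3,4]
R9: Y=0.08264+0.000j on G[3,4]
V1: row V3−V1=1.58, i_V1 at 3,1
solve → V1=-1.853+0.3656j, V2=-0.2703+0.6106j, V3=-0.2734+0.3656j, V4=0.1480+0.7416j, V5=0.1236+0.7442j, V6=0.2243+0.4137j, V7=0.06747+0.2040j
aux → i_V1=-0.07005-0.04506j

0.03483+0.03108j A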